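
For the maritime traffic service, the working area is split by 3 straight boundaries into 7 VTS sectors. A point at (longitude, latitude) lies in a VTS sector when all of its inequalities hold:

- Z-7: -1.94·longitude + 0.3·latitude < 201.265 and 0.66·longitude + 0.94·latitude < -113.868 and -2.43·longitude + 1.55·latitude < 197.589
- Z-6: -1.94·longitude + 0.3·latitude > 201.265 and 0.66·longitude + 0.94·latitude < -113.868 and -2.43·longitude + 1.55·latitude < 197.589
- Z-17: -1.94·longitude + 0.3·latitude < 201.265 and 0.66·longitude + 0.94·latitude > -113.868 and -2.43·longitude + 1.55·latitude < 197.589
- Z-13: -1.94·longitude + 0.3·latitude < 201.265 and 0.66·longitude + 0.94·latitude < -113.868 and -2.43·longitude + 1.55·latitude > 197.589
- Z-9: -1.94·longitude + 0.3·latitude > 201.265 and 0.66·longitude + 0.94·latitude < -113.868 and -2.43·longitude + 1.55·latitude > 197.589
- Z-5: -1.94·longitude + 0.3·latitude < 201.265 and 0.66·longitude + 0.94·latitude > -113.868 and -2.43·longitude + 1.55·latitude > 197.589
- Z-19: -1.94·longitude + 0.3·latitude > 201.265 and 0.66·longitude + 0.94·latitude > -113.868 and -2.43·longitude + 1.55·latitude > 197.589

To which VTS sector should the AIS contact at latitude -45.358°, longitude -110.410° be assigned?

-1.94·-110.410 + 0.3·-45.358 = 200.588, which is < 201.265
0.66·-110.410 + 0.94·-45.358 = -115.507, which is < -113.868
-2.43·-110.410 + 1.55·-45.358 = 197.991, which is > 197.589
This sign pattern matches Z-13.

Z-13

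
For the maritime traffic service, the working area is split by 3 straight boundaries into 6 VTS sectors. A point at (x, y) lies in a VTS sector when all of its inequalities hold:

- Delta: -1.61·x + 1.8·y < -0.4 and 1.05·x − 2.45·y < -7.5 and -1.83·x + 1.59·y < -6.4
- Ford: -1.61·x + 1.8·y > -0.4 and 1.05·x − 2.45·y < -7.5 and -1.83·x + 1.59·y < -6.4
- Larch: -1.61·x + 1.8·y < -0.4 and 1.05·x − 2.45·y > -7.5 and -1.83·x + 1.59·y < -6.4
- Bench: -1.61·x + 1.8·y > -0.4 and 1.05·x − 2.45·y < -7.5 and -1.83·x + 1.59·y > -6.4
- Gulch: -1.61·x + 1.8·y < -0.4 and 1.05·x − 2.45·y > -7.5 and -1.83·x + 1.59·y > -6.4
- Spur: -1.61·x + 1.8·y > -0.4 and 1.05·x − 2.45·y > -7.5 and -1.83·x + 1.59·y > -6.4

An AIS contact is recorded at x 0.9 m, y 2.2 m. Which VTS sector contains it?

Spur

-1.61·0.9 + 1.8·2.2 = 2.511, which is > -0.4
1.05·0.9 − 2.45·2.2 = -4.445, which is > -7.5
-1.83·0.9 + 1.59·2.2 = 1.851, which is > -6.4
This sign pattern matches Spur.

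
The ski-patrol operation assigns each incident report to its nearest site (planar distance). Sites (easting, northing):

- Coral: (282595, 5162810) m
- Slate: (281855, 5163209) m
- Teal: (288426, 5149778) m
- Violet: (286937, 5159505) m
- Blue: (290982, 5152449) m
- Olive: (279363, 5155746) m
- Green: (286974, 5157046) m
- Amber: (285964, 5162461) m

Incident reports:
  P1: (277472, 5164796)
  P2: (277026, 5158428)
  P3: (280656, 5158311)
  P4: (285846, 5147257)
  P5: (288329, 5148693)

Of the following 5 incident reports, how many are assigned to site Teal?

P1 → Slate
P2 → Olive
P3 → Olive
P4 → Teal
P5 → Teal
2 of the 5 go to Teal.

2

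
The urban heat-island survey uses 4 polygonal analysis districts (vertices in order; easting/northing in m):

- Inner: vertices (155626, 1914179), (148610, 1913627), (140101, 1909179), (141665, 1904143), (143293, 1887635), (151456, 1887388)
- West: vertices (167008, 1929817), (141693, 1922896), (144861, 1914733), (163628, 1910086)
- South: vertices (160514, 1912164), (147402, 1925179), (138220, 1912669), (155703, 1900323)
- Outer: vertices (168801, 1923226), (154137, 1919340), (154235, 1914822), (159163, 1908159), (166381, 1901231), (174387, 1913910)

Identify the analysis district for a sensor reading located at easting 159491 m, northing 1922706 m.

Cast a ray rightward from (159491, 1922706). For each polygon, the edges (by vertex number in listed order) whose endpoints lie on opposite sides of northing = 1922706, where each meets that height, and whether that is right or left of the point:
Inner: no edge straddles that height → 0 crossings.
West: 2–3 at easting≈141766.7 (left), 4–1 at easting≈165789.9 (right) → 1 crossing.
South: 1–2 at easting≈149893.4 (left), 2–3 at easting≈145586.9 (left) → 0 crossings.
Outer: 1–2 at easting≈166838.8 (right), 6–1 at easting≈169112.8 (right) → 2 crossings.
Only West has an odd count, so the point is inside West.

West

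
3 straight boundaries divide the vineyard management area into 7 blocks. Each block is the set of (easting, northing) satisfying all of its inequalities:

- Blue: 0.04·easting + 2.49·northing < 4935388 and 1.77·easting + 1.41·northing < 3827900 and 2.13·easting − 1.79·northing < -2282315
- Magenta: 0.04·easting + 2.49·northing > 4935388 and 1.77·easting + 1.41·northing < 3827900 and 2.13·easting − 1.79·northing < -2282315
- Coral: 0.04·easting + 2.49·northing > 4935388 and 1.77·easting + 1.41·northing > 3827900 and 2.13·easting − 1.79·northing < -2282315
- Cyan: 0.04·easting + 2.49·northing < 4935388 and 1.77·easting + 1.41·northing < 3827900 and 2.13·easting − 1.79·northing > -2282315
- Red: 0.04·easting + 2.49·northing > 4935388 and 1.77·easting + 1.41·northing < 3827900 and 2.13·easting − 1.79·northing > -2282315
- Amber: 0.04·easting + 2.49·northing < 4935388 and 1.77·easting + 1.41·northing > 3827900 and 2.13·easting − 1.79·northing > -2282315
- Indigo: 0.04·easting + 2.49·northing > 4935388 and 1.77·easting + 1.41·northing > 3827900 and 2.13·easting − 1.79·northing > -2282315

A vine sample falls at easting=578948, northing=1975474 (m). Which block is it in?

0.04·578948 + 2.49·1975474 = 4942088.180, which is > 4935388
1.77·578948 + 1.41·1975474 = 3810156.300, which is < 3827900
2.13·578948 − 1.79·1975474 = -2302939.220, which is < -2282315
This sign pattern matches Magenta.

Magenta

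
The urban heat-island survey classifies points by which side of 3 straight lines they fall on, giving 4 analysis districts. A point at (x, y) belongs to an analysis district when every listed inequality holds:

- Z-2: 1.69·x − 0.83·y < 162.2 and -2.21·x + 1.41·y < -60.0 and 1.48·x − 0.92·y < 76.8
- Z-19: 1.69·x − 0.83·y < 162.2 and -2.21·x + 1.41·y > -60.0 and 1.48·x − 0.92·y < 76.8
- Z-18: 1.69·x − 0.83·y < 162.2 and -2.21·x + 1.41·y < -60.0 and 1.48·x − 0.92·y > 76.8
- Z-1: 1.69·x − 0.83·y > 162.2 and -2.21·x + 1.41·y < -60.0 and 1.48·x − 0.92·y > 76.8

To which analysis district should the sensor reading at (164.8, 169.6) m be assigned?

1.69·164.8 − 0.83·169.6 = 137.744, which is < 162.2
-2.21·164.8 + 1.41·169.6 = -125.072, which is < -60.0
1.48·164.8 − 0.92·169.6 = 87.872, which is > 76.8
This sign pattern matches Z-18.

Z-18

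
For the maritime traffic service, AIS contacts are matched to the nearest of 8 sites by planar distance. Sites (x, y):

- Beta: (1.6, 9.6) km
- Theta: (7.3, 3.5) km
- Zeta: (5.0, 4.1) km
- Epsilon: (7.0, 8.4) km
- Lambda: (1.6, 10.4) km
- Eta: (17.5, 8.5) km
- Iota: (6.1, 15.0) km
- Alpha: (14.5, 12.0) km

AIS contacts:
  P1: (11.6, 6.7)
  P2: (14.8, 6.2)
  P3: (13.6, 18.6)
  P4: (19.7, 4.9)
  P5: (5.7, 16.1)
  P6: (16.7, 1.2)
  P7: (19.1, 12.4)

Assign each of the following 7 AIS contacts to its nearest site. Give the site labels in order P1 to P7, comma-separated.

P1 → Epsilon (d²=24.05)
P2 → Eta (d²=12.58)
P3 → Alpha (d²=44.37)
P4 → Eta (d²=17.80)
P5 → Iota (d²=1.37)
P6 → Eta (d²=53.93)
P7 → Eta (d²=17.77)

Epsilon, Eta, Alpha, Eta, Iota, Eta, Eta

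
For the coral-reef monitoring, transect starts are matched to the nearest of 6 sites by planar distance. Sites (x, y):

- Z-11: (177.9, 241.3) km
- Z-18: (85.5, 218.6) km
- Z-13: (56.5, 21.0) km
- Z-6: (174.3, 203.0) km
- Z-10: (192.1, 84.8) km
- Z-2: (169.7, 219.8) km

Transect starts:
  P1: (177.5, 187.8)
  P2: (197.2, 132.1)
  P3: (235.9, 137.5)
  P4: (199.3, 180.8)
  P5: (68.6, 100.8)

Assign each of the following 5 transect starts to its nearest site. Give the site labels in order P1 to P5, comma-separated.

Z-6, Z-10, Z-10, Z-6, Z-13

P1 → Z-6 (d²=241.28)
P2 → Z-10 (d²=2263.30)
P3 → Z-10 (d²=4695.73)
P4 → Z-6 (d²=1117.84)
P5 → Z-13 (d²=6514.45)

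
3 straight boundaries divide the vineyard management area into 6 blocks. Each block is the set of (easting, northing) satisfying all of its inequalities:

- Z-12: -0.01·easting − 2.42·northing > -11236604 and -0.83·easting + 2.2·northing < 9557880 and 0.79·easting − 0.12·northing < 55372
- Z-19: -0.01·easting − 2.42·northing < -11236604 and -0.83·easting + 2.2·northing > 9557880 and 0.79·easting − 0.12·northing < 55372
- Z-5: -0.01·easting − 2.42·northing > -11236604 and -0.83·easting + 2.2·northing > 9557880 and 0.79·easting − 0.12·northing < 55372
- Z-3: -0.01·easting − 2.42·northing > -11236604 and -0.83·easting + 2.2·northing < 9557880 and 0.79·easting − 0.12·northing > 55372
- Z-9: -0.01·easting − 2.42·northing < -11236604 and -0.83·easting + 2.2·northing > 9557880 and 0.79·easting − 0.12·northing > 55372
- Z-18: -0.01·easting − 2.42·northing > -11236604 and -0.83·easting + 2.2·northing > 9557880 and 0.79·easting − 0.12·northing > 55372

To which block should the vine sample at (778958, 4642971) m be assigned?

-0.01·778958 − 2.42·4642971 = -11243779.400, which is < -11236604
-0.83·778958 + 2.2·4642971 = 9568001.060, which is > 9557880
0.79·778958 − 0.12·4642971 = 58220.300, which is > 55372
This sign pattern matches Z-9.

Z-9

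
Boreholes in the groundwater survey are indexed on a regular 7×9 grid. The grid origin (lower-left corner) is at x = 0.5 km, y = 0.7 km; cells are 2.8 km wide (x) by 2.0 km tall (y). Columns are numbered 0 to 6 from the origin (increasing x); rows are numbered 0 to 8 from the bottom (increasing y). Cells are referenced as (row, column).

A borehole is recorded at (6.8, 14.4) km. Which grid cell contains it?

Column index: ⌊(6.8 − 0.5) / 2.8⌋ = ⌊2.250⌋ = 2
Row offset from origin: ⌊(14.4 − 0.7) / 2.0⌋ = ⌊6.850⌋ = 6 → row 6

(6, 2)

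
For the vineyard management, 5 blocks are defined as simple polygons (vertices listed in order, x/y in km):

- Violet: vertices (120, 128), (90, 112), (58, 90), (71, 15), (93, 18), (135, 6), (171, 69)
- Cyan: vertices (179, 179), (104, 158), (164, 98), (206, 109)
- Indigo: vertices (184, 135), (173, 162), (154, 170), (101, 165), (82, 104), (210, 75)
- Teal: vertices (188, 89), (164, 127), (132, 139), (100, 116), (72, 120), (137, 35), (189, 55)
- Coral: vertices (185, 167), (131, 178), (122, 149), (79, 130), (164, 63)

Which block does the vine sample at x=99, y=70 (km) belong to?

Cast a ray rightward from (99, 70). For each polygon, the edges (by vertex number in listed order) whose endpoints lie on opposite sides of y = 70, where each meets that height, and whether that is right or left of the point:
Violet: 3–4 at x≈61.5 (left), 7–1 at x≈170.1 (right) → 1 crossing.
Cyan: no edge straddles that height → 0 crossings.
Indigo: no edge straddles that height → 0 crossings.
Teal: 5–6 at x≈110.2 (right), 7–1 at x≈188.6 (right) → 2 crossings.
Coral: 4–5 at x≈155.1 (right), 5–1 at x≈165.4 (right) → 2 crossings.
Only Violet has an odd count, so the point is inside Violet.

Violet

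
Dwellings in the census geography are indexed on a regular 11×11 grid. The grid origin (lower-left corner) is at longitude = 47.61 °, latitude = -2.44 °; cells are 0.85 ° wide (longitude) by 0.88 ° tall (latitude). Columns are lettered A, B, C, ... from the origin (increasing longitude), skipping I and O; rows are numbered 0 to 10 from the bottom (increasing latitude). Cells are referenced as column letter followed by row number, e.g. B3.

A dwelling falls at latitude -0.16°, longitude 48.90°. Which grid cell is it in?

B2

Column index: ⌊(48.90 − 47.61) / 0.85⌋ = ⌊1.518⌋ = 1 → column B
Row offset from origin: ⌊(-0.16 − -2.44) / 0.88⌋ = ⌊2.591⌋ = 2 → row 2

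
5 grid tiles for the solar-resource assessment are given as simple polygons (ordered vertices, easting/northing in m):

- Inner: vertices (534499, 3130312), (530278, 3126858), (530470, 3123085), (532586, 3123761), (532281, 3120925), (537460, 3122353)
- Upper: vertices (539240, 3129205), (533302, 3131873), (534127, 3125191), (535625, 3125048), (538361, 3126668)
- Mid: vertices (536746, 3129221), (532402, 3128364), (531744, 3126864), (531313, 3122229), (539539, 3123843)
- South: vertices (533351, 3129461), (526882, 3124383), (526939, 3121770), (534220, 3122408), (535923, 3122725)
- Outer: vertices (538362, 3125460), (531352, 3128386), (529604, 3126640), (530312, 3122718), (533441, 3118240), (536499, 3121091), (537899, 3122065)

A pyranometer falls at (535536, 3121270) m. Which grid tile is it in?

Cast a ray rightward from (535536, 3121270). For each polygon, the edges (by vertex number in listed order) whose endpoints lie on opposite sides of northing = 3121270, where each meets that height, and whether that is right or left of the point:
Inner: 4–5 at easting≈532318.1 (left), 5–6 at easting≈533532.2 (left) → 0 crossings.
Upper: no edge straddles that height → 0 crossings.
Mid: no edge straddles that height → 0 crossings.
South: no edge straddles that height → 0 crossings.
Outer: 4–5 at easting≈531323.8 (left), 6–7 at easting≈536756.3 (right) → 1 crossing.
Only Outer has an odd count, so the point is inside Outer.

Outer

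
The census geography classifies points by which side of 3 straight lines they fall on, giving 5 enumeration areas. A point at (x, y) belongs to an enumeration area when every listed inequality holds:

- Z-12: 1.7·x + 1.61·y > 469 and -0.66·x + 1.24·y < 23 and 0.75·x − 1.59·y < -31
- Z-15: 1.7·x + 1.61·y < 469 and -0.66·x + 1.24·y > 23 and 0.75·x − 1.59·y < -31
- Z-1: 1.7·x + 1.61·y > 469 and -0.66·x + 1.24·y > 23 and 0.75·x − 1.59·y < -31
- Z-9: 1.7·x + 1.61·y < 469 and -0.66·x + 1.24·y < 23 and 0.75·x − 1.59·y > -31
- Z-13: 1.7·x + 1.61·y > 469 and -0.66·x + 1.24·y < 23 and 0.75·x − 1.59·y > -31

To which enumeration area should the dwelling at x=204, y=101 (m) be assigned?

1.7·204 + 1.61·101 = 509.410, which is > 469
-0.66·204 + 1.24·101 = -9.400, which is < 23
0.75·204 − 1.59·101 = -7.590, which is > -31
This sign pattern matches Z-13.

Z-13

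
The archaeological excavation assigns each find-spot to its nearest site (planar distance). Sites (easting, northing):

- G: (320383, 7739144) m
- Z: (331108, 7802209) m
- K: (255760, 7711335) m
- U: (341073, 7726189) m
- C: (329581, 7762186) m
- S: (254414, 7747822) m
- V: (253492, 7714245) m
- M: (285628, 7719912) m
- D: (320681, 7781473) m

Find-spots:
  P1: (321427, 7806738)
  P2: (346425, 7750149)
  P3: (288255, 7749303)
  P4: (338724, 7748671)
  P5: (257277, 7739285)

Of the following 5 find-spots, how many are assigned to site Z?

P1 → Z
P2 → C
P3 → M
P4 → C
P5 → S
1 of the 5 goes to Z.

1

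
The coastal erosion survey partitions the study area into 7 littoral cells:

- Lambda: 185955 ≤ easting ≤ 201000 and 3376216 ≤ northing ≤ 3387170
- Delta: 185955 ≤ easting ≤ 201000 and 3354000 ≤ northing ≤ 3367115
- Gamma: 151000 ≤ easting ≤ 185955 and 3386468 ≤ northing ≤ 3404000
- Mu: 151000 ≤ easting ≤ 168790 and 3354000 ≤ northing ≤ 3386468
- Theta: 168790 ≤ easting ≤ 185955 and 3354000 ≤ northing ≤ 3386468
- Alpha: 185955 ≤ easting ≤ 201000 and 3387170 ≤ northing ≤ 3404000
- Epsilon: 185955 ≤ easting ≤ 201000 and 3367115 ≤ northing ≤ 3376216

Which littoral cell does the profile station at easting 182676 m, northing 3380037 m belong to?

Theta

The point has easting = 182676 and northing = 3380037.
Only Theta satisfies 168790 ≤ easting ≤ 185955 and 3354000 ≤ northing ≤ 3386468.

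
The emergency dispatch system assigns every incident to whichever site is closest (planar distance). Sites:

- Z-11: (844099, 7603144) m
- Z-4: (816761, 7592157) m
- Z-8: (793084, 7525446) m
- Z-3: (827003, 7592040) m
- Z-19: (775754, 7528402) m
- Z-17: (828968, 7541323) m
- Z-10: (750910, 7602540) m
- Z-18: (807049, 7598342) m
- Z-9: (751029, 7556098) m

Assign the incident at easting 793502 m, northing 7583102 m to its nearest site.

Z-18

Squared distances to each site:
Z-11: 2961738173.000; Z-4: 622974106.000; Z-8: 3324389060.000; Z-3: 1202204845.000; Z-19: 3307081504.000; Z-17: 3003321997.000; Z-10: 2191914308.000; Z-18: 415778809.000; Z-9: 2533171745.000.
Minimum at Z-18.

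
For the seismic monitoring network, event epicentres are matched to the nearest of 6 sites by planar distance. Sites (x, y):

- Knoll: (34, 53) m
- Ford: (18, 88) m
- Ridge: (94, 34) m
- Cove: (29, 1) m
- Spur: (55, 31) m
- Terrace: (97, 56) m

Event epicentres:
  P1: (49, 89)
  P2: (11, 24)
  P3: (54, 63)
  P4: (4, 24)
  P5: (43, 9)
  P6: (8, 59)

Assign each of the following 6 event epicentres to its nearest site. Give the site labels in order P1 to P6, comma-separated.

P1 → Ford (d²=962.00)
P2 → Cove (d²=853.00)
P3 → Knoll (d²=500.00)
P4 → Cove (d²=1154.00)
P5 → Cove (d²=260.00)
P6 → Knoll (d²=712.00)

Ford, Cove, Knoll, Cove, Cove, Knoll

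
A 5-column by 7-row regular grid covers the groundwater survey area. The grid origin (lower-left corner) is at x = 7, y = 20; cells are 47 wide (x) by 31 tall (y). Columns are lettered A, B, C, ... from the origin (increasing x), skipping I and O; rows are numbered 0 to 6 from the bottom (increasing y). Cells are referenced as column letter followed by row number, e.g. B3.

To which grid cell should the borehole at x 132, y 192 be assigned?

Column index: ⌊(132 − 7) / 47⌋ = ⌊2.660⌋ = 2 → column C
Row offset from origin: ⌊(192 − 20) / 31⌋ = ⌊5.548⌋ = 5 → row 5

C5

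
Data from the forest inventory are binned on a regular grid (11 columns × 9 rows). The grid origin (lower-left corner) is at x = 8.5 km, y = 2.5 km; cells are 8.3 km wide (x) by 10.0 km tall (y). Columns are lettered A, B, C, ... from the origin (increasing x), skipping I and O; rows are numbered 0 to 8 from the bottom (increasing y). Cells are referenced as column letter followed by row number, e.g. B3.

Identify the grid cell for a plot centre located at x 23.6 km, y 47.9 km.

Column index: ⌊(23.6 − 8.5) / 8.3⌋ = ⌊1.819⌋ = 1 → column B
Row offset from origin: ⌊(47.9 − 2.5) / 10.0⌋ = ⌊4.540⌋ = 4 → row 4

B4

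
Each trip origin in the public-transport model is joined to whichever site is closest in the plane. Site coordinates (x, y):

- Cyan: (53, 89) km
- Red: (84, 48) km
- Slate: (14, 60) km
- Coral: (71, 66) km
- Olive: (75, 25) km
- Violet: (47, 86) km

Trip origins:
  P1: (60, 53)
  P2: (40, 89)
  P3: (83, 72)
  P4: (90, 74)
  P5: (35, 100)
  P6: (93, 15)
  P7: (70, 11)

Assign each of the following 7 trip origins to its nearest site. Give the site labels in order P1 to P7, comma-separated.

P1 → Coral (d²=290.00)
P2 → Violet (d²=58.00)
P3 → Coral (d²=180.00)
P4 → Coral (d²=425.00)
P5 → Violet (d²=340.00)
P6 → Olive (d²=424.00)
P7 → Olive (d²=221.00)

Coral, Violet, Coral, Coral, Violet, Olive, Olive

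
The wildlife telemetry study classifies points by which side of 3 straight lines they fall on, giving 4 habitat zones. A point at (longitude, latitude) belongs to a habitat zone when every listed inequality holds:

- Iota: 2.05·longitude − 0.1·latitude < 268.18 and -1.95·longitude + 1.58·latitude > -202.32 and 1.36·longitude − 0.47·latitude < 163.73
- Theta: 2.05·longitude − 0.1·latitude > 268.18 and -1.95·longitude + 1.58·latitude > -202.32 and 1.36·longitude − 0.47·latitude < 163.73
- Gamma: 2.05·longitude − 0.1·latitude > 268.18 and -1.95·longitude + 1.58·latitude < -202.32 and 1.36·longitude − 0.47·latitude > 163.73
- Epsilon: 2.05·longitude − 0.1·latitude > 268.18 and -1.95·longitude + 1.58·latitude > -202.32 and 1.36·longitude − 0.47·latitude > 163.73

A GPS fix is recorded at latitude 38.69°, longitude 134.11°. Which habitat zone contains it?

Epsilon

2.05·134.11 − 0.1·38.69 = 271.057, which is > 268.18
-1.95·134.11 + 1.58·38.69 = -200.384, which is > -202.32
1.36·134.11 − 0.47·38.69 = 164.205, which is > 163.73
This sign pattern matches Epsilon.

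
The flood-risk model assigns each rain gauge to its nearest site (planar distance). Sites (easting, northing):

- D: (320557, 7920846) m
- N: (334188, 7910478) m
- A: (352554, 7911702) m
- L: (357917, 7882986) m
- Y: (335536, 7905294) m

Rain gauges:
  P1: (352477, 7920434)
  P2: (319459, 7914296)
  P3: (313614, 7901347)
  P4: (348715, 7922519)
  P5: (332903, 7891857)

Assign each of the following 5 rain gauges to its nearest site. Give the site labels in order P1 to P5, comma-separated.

A, D, D, A, Y

P1 → A (d²=76253753.00)
P2 → D (d²=44108104.00)
P3 → D (d²=428416250.00)
P4 → A (d²=131745410.00)
P5 → Y (d²=187485658.00)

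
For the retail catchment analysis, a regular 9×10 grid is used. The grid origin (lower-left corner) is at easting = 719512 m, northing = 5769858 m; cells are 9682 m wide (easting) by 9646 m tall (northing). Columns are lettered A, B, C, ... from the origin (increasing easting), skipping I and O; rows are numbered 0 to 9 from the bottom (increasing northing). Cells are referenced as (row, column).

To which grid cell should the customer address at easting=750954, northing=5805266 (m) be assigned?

Column index: ⌊(750954 − 719512) / 9682⌋ = ⌊3.247⌋ = 3 → column D
Row offset from origin: ⌊(5805266 − 5769858) / 9646⌋ = ⌊3.671⌋ = 3 → row 3

(3, D)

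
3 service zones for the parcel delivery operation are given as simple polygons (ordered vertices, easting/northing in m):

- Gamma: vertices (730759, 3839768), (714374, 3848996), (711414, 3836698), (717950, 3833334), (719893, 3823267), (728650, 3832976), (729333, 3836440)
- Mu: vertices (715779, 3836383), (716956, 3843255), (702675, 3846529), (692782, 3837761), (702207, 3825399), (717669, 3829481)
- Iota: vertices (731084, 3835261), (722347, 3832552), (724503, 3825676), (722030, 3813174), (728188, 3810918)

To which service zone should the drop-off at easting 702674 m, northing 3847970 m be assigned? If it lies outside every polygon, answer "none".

none

Cast a ray rightward from (702674, 3847970). For each polygon, the edges (by vertex number in listed order) whose endpoints lie on opposite sides of northing = 3847970, where each meets that height, and whether that is right or left of the point:
Gamma: 1–2 at easting≈716195.7 (right), 2–3 at easting≈714127.1 (right) → 2 crossings.
Mu: no edge straddles that height → 0 crossings.
Iota: no edge straddles that height → 0 crossings.
All counts are even, so the point lies outside every listed polygon.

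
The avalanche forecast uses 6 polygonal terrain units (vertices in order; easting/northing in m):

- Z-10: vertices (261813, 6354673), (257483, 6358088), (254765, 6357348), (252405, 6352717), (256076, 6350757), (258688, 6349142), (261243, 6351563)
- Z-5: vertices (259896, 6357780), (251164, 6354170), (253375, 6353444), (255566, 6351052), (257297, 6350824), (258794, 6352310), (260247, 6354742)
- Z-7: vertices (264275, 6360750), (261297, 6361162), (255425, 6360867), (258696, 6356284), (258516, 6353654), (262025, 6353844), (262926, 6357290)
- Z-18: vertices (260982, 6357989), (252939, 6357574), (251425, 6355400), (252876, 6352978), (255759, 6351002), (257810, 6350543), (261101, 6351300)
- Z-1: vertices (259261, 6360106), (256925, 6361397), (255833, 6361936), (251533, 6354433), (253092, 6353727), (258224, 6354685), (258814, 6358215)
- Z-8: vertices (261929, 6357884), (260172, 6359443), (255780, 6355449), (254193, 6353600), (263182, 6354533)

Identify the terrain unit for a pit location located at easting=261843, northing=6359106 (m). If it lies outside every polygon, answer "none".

Z-7

Cast a ray rightward from (261843, 6359106). For each polygon, the edges (by vertex number in listed order) whose endpoints lie on opposite sides of northing = 6359106, where each meets that height, and whether that is right or left of the point:
Z-10: no edge straddles that height → 0 crossings.
Z-5: no edge straddles that height → 0 crossings.
Z-7: 3–4 at easting≈256681.9 (left), 7–1 at easting≈263634.0 (right) → 1 crossing.
Z-18: no edge straddles that height → 0 crossings.
Z-1: 3–4 at easting≈254211.1 (left), 7–1 at easting≈259024.6 (left) → 0 crossings.
Z-8: 1–2 at easting≈260551.8 (left), 2–3 at easting≈259801.4 (left) → 0 crossings.
Only Z-7 has an odd count, so the point is inside Z-7.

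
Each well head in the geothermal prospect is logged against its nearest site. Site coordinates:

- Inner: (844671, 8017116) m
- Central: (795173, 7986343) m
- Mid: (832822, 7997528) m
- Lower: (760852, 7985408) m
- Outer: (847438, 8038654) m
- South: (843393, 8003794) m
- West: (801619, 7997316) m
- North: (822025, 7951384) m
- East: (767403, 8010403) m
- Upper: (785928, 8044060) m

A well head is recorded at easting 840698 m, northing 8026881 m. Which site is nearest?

Squared distances to each site:
Inner: 111139954.000; Central: 3715855069.000; Mid: 923629985.000; Lower: 8095393445.000; Outer: 184031129.000; South: 540272594.000; West: 2401257466.000; North: 6048477938.000; East: 5643681509.000; Upper: 3294870941.000.
Minimum at Inner.

Inner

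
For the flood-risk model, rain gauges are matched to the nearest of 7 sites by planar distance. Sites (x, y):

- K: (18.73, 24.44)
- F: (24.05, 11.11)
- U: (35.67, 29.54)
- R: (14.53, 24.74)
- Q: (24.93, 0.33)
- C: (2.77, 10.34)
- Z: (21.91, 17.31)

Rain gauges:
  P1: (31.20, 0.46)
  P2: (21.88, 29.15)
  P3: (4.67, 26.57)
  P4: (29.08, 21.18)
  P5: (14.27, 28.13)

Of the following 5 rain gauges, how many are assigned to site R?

P1 → Q
P2 → K
P3 → R
P4 → Z
P5 → R
2 of the 5 go to R.

2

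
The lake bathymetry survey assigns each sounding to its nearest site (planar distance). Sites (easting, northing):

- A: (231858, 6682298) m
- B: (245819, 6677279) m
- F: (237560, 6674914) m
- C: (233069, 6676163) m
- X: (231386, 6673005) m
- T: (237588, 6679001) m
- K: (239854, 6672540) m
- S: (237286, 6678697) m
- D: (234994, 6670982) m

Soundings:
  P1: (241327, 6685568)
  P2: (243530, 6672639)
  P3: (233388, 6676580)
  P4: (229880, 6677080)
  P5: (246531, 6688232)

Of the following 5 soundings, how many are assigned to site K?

1

P1 → T
P2 → K
P3 → C
P4 → C
P5 → B
1 of the 5 goes to K.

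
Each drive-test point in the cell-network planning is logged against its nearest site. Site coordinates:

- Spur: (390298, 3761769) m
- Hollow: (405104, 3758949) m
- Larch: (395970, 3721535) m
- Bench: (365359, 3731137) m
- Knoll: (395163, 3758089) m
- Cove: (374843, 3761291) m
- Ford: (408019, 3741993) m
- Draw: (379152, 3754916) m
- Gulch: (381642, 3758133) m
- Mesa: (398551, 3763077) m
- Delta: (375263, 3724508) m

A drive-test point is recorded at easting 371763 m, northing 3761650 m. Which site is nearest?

Squared distances to each site:
Spur: 343560386.000; Hollow: 1118917682.000; Larch: 2195192074.000; Bench: 972054385.000; Knoll: 560240721.000; Cove: 9615281.000; Ford: 1700895185.000; Draw: 99944077.000; Gulch: 109963930.000; Mesa: 719633273.000; Delta: 1391778164.000.
Minimum at Cove.

Cove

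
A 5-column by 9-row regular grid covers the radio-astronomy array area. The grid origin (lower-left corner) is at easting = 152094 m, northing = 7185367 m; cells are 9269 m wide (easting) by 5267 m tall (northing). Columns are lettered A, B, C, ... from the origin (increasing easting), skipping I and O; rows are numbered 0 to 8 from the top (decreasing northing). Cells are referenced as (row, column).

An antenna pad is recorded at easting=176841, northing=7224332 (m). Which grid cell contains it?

(1, C)

Column index: ⌊(176841 − 152094) / 9269⌋ = ⌊2.670⌋ = 2 → column C
Row offset from origin: ⌊(7224332 − 7185367) / 5267⌋ = ⌊7.398⌋ = 7 → row 1 (counted from top)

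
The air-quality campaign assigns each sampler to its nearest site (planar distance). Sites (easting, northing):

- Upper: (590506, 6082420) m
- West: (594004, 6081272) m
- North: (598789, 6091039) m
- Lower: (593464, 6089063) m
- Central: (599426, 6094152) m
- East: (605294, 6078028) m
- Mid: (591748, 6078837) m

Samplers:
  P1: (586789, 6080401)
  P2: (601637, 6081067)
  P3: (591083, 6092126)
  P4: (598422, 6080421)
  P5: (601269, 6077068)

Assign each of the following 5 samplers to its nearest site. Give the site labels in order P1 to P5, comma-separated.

Upper, East, Lower, West, East

P1 → Upper (d²=17892450.00)
P2 → East (d²=22609170.00)
P3 → Lower (d²=15051130.00)
P4 → West (d²=20242925.00)
P5 → East (d²=17122225.00)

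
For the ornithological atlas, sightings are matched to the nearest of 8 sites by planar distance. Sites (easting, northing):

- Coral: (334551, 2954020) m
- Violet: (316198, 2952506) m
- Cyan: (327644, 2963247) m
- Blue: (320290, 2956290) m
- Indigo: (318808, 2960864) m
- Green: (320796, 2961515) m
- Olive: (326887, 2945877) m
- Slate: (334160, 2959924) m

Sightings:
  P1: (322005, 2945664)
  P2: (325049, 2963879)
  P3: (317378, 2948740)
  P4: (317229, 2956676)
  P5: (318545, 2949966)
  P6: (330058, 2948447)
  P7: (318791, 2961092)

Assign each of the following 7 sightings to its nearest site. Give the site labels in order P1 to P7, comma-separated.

Olive, Cyan, Violet, Blue, Violet, Olive, Indigo

P1 → Olive (d²=23879293.00)
P2 → Cyan (d²=7133449.00)
P3 → Violet (d²=15575156.00)
P4 → Blue (d²=9518717.00)
P5 → Violet (d²=11960009.00)
P6 → Olive (d²=16660141.00)
P7 → Indigo (d²=52273.00)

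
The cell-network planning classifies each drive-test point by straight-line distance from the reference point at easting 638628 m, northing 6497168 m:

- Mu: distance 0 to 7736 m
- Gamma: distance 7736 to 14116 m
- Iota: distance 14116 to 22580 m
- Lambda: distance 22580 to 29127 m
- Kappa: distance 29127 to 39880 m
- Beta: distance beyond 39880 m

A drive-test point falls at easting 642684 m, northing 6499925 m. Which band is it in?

Mu

Distance = √((642684−638628)² + (6499925−6497168)²) = √(16451136.000 + 7601049.000) = 4904.303 m.
0 ≤ 4904.303 < 7736 → Mu.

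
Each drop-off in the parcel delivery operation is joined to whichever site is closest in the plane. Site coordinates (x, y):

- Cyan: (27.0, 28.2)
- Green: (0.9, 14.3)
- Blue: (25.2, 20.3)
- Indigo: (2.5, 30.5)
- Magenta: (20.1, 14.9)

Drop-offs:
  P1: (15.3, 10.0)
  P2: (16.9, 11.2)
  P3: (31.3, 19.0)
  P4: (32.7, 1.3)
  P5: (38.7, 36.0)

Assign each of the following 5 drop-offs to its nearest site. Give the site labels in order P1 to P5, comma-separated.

P1 → Magenta (d²=47.05)
P2 → Magenta (d²=23.93)
P3 → Blue (d²=38.90)
P4 → Magenta (d²=343.72)
P5 → Cyan (d²=197.73)

Magenta, Magenta, Blue, Magenta, Cyan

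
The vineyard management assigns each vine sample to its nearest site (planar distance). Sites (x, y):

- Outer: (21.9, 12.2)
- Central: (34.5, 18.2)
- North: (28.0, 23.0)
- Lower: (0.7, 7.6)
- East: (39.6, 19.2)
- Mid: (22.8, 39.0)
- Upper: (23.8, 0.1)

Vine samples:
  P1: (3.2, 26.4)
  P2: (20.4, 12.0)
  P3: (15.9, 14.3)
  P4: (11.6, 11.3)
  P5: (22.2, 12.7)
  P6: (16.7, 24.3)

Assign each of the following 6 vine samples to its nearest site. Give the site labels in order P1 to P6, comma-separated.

Lower, Outer, Outer, Outer, Outer, North

P1 → Lower (d²=359.69)
P2 → Outer (d²=2.29)
P3 → Outer (d²=40.41)
P4 → Outer (d²=106.90)
P5 → Outer (d²=0.34)
P6 → North (d²=129.38)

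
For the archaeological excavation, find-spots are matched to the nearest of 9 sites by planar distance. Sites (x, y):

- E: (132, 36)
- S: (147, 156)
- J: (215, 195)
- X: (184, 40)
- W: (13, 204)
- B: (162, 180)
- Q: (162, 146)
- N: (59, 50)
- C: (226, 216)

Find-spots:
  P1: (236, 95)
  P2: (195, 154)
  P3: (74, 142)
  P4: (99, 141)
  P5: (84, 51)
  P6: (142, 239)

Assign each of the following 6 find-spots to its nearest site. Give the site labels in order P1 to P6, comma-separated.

X, Q, S, S, N, B

P1 → X (d²=5729.00)
P2 → Q (d²=1153.00)
P3 → S (d²=5525.00)
P4 → S (d²=2529.00)
P5 → N (d²=626.00)
P6 → B (d²=3881.00)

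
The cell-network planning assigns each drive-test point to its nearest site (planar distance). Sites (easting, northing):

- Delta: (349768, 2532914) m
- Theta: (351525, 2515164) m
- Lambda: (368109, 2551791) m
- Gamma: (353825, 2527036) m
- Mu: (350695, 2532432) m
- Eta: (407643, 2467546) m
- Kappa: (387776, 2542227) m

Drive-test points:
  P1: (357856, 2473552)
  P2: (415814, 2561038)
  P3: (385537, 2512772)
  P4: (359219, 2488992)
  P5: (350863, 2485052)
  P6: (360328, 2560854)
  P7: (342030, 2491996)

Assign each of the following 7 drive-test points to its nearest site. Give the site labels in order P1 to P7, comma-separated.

P1 → Theta (d²=1771640105.00)
P2 → Kappa (d²=1139983165.00)
P3 → Kappa (d²=872610146.00)
P4 → Theta (d²=744171220.00)
P5 → Theta (d²=907170788.00)
P6 → Lambda (d²=142681930.00)
P7 → Theta (d²=626911249.00)

Theta, Kappa, Kappa, Theta, Theta, Lambda, Theta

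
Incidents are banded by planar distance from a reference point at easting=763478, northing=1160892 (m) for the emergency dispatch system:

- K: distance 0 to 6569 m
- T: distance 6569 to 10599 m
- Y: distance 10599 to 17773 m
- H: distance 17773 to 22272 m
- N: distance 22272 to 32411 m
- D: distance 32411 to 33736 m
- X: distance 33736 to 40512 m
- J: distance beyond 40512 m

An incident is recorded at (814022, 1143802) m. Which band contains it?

Distance = √((814022−763478)² + (1143802−1160892)²) = √(2554695936.000 + 292068100.000) = 53355.075 m.
40512 ≤ 53355.075 < ∞ → J.

J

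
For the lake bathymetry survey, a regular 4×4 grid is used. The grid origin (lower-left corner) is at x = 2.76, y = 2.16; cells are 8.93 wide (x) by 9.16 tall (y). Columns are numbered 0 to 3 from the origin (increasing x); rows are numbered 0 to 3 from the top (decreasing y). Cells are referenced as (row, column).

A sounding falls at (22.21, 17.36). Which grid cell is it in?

Column index: ⌊(22.21 − 2.76) / 8.93⌋ = ⌊2.178⌋ = 2
Row offset from origin: ⌊(17.36 − 2.16) / 9.16⌋ = ⌊1.659⌋ = 1 → row 2 (counted from top)

(2, 2)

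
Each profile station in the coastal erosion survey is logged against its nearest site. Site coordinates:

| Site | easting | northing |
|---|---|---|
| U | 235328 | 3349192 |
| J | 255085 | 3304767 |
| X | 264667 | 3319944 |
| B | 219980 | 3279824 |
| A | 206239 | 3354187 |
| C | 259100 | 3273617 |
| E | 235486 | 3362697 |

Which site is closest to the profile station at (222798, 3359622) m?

Squared distances to each site:
U: 265785800.000; J: 4051521394.000; X: 3327356845.000; B: 6375661928.000; A: 303739706.000; C: 8714695229.000; E: 170440969.000.
Minimum at E.

E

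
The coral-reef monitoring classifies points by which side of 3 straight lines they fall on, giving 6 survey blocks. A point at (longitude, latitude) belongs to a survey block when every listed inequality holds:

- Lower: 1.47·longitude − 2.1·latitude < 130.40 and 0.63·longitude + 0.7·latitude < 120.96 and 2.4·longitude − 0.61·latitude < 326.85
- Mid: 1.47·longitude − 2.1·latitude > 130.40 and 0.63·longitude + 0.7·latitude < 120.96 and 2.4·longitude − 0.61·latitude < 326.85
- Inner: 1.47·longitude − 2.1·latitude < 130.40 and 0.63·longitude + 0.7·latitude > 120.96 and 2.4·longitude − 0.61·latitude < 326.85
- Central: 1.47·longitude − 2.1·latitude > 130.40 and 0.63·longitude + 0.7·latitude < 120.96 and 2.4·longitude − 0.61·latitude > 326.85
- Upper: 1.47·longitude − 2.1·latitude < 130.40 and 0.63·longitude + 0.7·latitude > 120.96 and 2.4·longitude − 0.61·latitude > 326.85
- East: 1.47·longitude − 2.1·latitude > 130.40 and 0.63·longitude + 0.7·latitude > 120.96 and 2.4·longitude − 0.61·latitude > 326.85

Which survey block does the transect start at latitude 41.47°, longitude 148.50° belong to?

East

1.47·148.50 − 2.1·41.47 = 131.208, which is > 130.40
0.63·148.50 + 0.7·41.47 = 122.584, which is > 120.96
2.4·148.50 − 0.61·41.47 = 331.103, which is > 326.85
This sign pattern matches East.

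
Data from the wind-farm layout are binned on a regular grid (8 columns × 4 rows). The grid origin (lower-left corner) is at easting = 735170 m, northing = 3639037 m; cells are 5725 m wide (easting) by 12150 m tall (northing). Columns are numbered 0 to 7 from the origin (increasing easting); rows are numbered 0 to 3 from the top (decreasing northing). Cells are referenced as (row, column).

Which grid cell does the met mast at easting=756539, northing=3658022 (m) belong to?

Column index: ⌊(756539 − 735170) / 5725⌋ = ⌊3.733⌋ = 3
Row offset from origin: ⌊(3658022 − 3639037) / 12150⌋ = ⌊1.563⌋ = 1 → row 2 (counted from top)

(2, 3)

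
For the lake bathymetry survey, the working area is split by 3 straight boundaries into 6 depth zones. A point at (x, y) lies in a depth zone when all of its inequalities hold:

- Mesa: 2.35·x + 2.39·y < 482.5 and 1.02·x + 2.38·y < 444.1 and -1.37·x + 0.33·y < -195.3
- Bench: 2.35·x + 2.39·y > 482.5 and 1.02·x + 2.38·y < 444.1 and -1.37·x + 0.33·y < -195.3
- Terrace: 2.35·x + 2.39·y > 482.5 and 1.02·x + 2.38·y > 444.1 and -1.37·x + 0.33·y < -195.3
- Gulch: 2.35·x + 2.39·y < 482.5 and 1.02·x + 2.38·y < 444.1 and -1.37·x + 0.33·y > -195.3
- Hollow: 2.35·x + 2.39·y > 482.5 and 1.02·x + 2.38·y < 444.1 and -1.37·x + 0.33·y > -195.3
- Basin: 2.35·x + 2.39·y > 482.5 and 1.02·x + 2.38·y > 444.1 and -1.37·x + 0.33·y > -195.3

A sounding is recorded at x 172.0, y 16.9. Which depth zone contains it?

Mesa

2.35·172.0 + 2.39·16.9 = 444.591, which is < 482.5
1.02·172.0 + 2.38·16.9 = 215.662, which is < 444.1
-1.37·172.0 + 0.33·16.9 = -230.063, which is < -195.3
This sign pattern matches Mesa.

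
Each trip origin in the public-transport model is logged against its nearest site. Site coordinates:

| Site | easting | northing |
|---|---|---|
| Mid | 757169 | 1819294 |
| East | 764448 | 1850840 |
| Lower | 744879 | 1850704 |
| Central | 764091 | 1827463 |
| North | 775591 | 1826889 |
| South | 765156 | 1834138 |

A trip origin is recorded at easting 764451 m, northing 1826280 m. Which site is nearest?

Central

Squared distances to each site:
Mid: 101831720.000; East: 603193609.000; Lower: 979594960.000; Central: 1529089.000; North: 124470481.000; South: 62245189.000.
Minimum at Central.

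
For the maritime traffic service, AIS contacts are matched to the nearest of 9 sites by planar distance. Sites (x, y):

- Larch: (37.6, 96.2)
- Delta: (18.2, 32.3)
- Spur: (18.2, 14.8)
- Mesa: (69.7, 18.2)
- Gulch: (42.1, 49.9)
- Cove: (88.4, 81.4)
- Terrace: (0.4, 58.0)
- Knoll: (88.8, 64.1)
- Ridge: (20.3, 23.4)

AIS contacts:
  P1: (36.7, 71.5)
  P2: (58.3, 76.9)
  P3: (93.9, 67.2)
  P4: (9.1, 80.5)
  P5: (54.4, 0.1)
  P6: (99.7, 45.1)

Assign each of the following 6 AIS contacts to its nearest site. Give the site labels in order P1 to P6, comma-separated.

Gulch, Larch, Knoll, Terrace, Mesa, Knoll

P1 → Gulch (d²=495.72)
P2 → Larch (d²=800.98)
P3 → Knoll (d²=35.62)
P4 → Terrace (d²=581.94)
P5 → Mesa (d²=561.70)
P6 → Knoll (d²=479.81)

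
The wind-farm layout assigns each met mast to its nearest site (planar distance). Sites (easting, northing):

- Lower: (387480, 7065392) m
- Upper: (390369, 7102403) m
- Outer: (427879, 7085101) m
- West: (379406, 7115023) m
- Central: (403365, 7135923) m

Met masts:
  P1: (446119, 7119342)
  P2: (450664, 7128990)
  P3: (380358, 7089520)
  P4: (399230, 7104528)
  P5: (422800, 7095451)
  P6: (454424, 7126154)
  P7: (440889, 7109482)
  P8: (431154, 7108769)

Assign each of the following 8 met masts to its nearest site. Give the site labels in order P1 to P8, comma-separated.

P1 → Outer (d²=1505143681.00)
P2 → Central (d²=2285261890.00)
P3 → Upper (d²=266191810.00)
P4 → Upper (d²=83032946.00)
P5 → Outer (d²=132918741.00)
P6 → Outer (d²=2389985834.00)
P7 → Outer (d²=763693261.00)
P8 → Outer (d²=570899849.00)

Outer, Central, Upper, Upper, Outer, Outer, Outer, Outer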